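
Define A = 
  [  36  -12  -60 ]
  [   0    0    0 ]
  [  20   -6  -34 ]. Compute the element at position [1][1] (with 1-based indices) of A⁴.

4416

Characteristic polynomial: λ^3 - 2λ^2 - 24λ = λ(λ - 6)(λ + 4), so the eigenvalues are -4, 0, 6.
λ=-4: eigenvector (-3, 0, -2).
λ=0: eigenvector (2, 1, 1).
λ=6: eigenvector (2, 0, 1).
P = [[-3, 2, 2], [0, 1, 0], [-2, 1, 1]], D = diag(-4, 0, 6), P⁻¹ = [[1, 0, -2], [0, 1, 0], [2, -1, -3]].
A⁴ = P·diag(256, 0, 1296)·P⁻¹ = [[4416, -2592, -6240], [0, 0, 0], [2080, -1296, -2864]].
The requested entry is 4416.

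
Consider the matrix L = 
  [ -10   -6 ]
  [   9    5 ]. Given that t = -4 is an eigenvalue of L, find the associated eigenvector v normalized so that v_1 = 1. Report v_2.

-1

L + 4I = [[-6, -6], [9, 9]].
Solving (L + 4I)v = 0 gives the eigenspace spanned by (1, -1).
With v_1 = 1, v = (1, -1), so v_2 = -1.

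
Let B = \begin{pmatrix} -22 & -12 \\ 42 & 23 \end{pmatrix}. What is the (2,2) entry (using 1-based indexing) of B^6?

505

Characteristic polynomial: r^2 - r - 2 = (r - 2)(r + 1), so the eigenvalues are -1, 2.
r=2: eigenvector (1, -2).
r=-1: eigenvector (4, -7).
P = [[1, 4], [-2, -7]], D = diag(2, -1), P⁻¹ = [[-7, -4], [2, 1]].
B⁶ = P·diag(64, 1)·P⁻¹ = [[-440, -252], [882, 505]].
The requested entry is 505.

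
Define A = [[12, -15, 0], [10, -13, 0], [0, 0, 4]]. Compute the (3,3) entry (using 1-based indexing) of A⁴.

256

Characteristic polynomial: s^3 - 3s^2 - 10s + 24 = (s - 4)(s - 2)(s + 3), so the eigenvalues are -3, 2, 4.
s=-3: eigenvector (1, 1, 0).
s=2: eigenvector (-3, -2, 0).
s=4: eigenvector (0, 0, 1).
P = [[1, -3, 0], [1, -2, 0], [0, 0, 1]], D = diag(-3, 2, 4), P⁻¹ = [[-2, 3, 0], [-1, 1, 0], [0, 0, 1]].
A⁴ = P·diag(81, 16, 256)·P⁻¹ = [[-114, 195, 0], [-130, 211, 0], [0, 0, 256]].
The requested entry is 256.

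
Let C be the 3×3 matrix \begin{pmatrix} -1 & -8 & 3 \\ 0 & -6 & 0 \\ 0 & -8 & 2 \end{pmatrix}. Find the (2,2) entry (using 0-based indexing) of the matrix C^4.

Characteristic polynomial: s^3 + 5s^2 - 8s - 12 = (s - 2)(s + 1)(s + 6), so the eigenvalues are -6, -1, 2.
s=2: eigenvector (1, 0, 1).
s=-6: eigenvector (1, 1, 1).
s=-1: eigenvector (-1, 0, 0).
P = [[1, 1, -1], [0, 1, 0], [1, 1, 0]], D = diag(2, -6, -1), P⁻¹ = [[0, -1, 1], [0, 1, 0], [-1, 0, 1]].
C⁴ = P·diag(16, 1296, 1)·P⁻¹ = [[1, 1280, 15], [0, 1296, 0], [0, 1280, 16]].
The requested entry is 16.

16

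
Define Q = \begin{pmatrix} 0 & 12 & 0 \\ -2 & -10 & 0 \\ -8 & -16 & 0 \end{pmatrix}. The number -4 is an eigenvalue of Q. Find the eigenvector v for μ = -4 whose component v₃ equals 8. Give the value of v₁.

Q + 4I = [[4, 12, 0], [-2, -6, 0], [-8, -16, 4]].
Solving (Q + 4I)v = 0 gives the eigenspace spanned by (12, -4, 8).
With v₃ = 8, v = (12, -4, 8), so v₁ = 12.

12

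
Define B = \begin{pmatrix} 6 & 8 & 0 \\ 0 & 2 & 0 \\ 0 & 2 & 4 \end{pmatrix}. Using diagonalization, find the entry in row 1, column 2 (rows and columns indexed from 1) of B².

64

Characteristic polynomial: t^3 - 12t^2 + 44t - 48 = (t - 6)(t - 4)(t - 2), so the eigenvalues are 2, 4, 6.
t=6: eigenvector (1, 0, 0).
t=2: eigenvector (-2, 1, -1).
t=4: eigenvector (0, 0, 1).
P = [[1, -2, 0], [0, 1, 0], [0, -1, 1]], D = diag(6, 2, 4), P⁻¹ = [[1, 2, 0], [0, 1, 0], [0, 1, 1]].
B² = P·diag(36, 4, 16)·P⁻¹ = [[36, 64, 0], [0, 4, 0], [0, 12, 16]].
The requested entry is 64.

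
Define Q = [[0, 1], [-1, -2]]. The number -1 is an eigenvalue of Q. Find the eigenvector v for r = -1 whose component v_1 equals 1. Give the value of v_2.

-1

Q + 1I = [[1, 1], [-1, -1]].
Solving (Q + 1I)v = 0 gives the eigenspace spanned by (1, -1).
With v_1 = 1, v = (1, -1), so v_2 = -1.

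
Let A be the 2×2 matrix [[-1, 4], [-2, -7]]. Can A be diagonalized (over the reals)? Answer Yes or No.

Yes

Characteristic polynomial: p(r) = r^2 + 8r + 15 = (r + 3)(r + 5).
All 2 eigenvalues are distinct, so A is diagonalizable.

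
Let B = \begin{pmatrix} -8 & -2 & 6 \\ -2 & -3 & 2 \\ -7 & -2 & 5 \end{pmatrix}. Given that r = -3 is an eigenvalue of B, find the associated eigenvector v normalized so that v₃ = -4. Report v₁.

B + 3I = [[-5, -2, 6], [-2, 0, 2], [-7, -2, 8]].
Solving (B + 3I)v = 0 gives the eigenspace spanned by (-4, -2, -4).
With v₃ = -4, v = (-4, -2, -4), so v₁ = -4.

-4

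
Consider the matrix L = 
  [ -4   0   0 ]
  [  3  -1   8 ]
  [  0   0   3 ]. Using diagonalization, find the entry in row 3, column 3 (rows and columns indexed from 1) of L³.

27

Characteristic polynomial: λ^3 + 2λ^2 - 11λ - 12 = (λ - 3)(λ + 1)(λ + 4), so the eigenvalues are -4, -1, 3.
λ=-4: eigenvector (1, -1, 0).
λ=-1: eigenvector (0, 1, 0).
λ=3: eigenvector (0, 2, 1).
P = [[1, 0, 0], [-1, 1, 2], [0, 0, 1]], D = diag(-4, -1, 3), P⁻¹ = [[1, 0, 0], [1, 1, -2], [0, 0, 1]].
L³ = P·diag(-64, -1, 27)·P⁻¹ = [[-64, 0, 0], [63, -1, 56], [0, 0, 27]].
The requested entry is 27.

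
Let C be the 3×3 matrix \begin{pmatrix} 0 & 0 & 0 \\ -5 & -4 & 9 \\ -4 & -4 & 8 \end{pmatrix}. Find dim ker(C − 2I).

1

C − 2I = [[-2, 0, 0], [-5, -6, 9], [-4, -4, 6]].
This matrix has rank 2, so its null space has dimension 3 − 2 = 1.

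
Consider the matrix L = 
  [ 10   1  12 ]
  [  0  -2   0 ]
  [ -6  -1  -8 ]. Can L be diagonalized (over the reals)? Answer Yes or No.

No

Characteristic polynomial: p(s) = s^3 - 12s - 16 = (s - 4)(s + 2)^2.
s = -2 has algebraic multiplicity 2; rank(L + 2I) = 2, so geometric multiplicity = 1.
Geometric multiplicity < algebraic multiplicity, so L is not diagonalizable.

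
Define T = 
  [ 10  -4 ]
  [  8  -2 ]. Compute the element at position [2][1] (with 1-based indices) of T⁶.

93184

Characteristic polynomial: s^2 - 8s + 12 = (s - 6)(s - 2), so the eigenvalues are 2, 6.
s=6: eigenvector (1, 1).
s=2: eigenvector (-1, -2).
P = [[1, -1], [1, -2]], D = diag(6, 2), P⁻¹ = [[2, -1], [1, -1]].
T⁶ = P·diag(46656, 64)·P⁻¹ = [[93248, -46592], [93184, -46528]].
The requested entry is 93184.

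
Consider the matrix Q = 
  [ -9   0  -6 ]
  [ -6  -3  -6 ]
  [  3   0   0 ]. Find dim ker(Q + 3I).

2

Q + 3I = [[-6, 0, -6], [-6, 0, -6], [3, 0, 3]].
This matrix has rank 1, so its null space has dimension 3 − 1 = 2.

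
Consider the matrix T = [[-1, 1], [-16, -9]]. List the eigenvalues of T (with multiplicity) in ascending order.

-5, -5

Characteristic polynomial: p(μ) = μ^2 + 10μ + 25 = (μ + 5)^2.
Roots (with multiplicity): -5, -5.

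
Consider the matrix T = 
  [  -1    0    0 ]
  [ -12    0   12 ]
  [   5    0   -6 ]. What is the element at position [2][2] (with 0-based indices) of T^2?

36

Characteristic polynomial: s^3 + 7s^2 + 6s = s(s + 1)(s + 6), so the eigenvalues are -6, -1, 0.
s=0: eigenvector (0, 1, 0).
s=-1: eigenvector (1, 0, 1).
s=-6: eigenvector (0, -2, 1).
P = [[0, 1, 0], [1, 0, -2], [0, 1, 1]], D = diag(0, -1, -6), P⁻¹ = [[-2, 1, 2], [1, 0, 0], [-1, 0, 1]].
T² = P·diag(0, 1, 36)·P⁻¹ = [[1, 0, 0], [72, 0, -72], [-35, 0, 36]].
The requested entry is 36.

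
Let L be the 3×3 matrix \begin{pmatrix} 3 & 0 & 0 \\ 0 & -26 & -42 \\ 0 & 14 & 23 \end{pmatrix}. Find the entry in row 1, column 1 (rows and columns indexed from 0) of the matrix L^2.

Characteristic polynomial: t^3 - 19t + 30 = (t - 3)(t - 2)(t + 5), so the eigenvalues are -5, 2, 3.
t=3: eigenvector (1, 0, 0).
t=2: eigenvector (0, -3, 2).
t=-5: eigenvector (0, -2, 1).
P = [[1, 0, 0], [0, -3, -2], [0, 2, 1]], D = diag(3, 2, -5), P⁻¹ = [[1, 0, 0], [0, 1, 2], [0, -2, -3]].
L² = P·diag(9, 4, 25)·P⁻¹ = [[9, 0, 0], [0, 88, 126], [0, -42, -59]].
The requested entry is 88.

88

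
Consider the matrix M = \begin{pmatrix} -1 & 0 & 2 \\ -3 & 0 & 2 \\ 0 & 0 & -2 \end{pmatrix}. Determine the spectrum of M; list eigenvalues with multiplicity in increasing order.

Characteristic polynomial: p(r) = r^3 + 3r^2 + 2r = r(r + 1)(r + 2).
Roots (with multiplicity): -2, -1, 0.

-2, -1, 0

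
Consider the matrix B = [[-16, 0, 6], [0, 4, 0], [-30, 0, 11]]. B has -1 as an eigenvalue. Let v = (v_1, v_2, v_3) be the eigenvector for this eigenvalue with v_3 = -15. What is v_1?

B + 1I = [[-15, 0, 6], [0, 5, 0], [-30, 0, 12]].
Solving (B + 1I)v = 0 gives the eigenspace spanned by (-6, 0, -15).
With v_3 = -15, v = (-6, 0, -15), so v_1 = -6.

-6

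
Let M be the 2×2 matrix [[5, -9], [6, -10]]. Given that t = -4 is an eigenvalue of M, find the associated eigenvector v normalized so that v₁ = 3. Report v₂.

M + 4I = [[9, -9], [6, -6]].
Solving (M + 4I)v = 0 gives the eigenspace spanned by (3, 3).
With v₁ = 3, v = (3, 3), so v₂ = 3.

3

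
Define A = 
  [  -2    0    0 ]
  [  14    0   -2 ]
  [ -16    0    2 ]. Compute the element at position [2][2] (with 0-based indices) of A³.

8

Characteristic polynomial: r^3 - 4r = r(r - 2)(r + 2), so the eigenvalues are -2, 0, 2.
r=2: eigenvector (0, -1, 1).
r=0: eigenvector (0, 1, 0).
r=-2: eigenvector (1, -3, 4).
P = [[0, 0, 1], [-1, 1, -3], [1, 0, 4]], D = diag(2, 0, -2), P⁻¹ = [[-4, 0, 1], [-1, 1, 1], [1, 0, 0]].
A³ = P·diag(8, 0, -8)·P⁻¹ = [[-8, 0, 0], [56, 0, -8], [-64, 0, 8]].
The requested entry is 8.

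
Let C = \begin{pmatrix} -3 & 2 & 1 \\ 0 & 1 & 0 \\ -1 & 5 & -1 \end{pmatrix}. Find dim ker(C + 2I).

C + 2I = [[-1, 2, 1], [0, 3, 0], [-1, 5, 1]].
This matrix has rank 2, so its null space has dimension 3 − 2 = 1.

1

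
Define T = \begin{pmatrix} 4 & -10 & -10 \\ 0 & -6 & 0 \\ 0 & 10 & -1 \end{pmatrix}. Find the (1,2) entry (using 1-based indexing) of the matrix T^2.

Characteristic polynomial: s^3 + 3s^2 - 22s - 24 = (s - 4)(s + 1)(s + 6), so the eigenvalues are -6, -1, 4.
s=-1: eigenvector (2, 0, 1).
s=-6: eigenvector (-1, 1, -2).
s=4: eigenvector (1, 0, 0).
P = [[2, -1, 1], [0, 1, 0], [1, -2, 0]], D = diag(-1, -6, 4), P⁻¹ = [[0, 2, 1], [0, 1, 0], [1, -3, -2]].
T² = P·diag(1, 36, 16)·P⁻¹ = [[16, -80, -30], [0, 36, 0], [0, -70, 1]].
The requested entry is -80.

-80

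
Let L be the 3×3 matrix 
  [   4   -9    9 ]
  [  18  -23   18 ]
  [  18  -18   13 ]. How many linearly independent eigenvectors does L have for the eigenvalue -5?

L + 5I = [[9, -9, 9], [18, -18, 18], [18, -18, 18]].
This matrix has rank 1, so its null space has dimension 3 − 1 = 2.

2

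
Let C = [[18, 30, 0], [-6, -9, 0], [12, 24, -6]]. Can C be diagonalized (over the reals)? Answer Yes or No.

Characteristic polynomial: p(t) = t^3 - 3t^2 - 36t + 108 = (t - 6)(t - 3)(t + 6).
All 3 eigenvalues are distinct, so C is diagonalizable.

Yes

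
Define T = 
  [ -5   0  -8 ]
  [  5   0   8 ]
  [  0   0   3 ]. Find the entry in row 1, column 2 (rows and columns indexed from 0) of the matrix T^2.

-16

Characteristic polynomial: s^3 + 2s^2 - 15s = s(s - 3)(s + 5), so the eigenvalues are -5, 0, 3.
s=-5: eigenvector (1, -1, 0).
s=0: eigenvector (0, 1, 0).
s=3: eigenvector (-1, 1, 1).
P = [[1, 0, -1], [-1, 1, 1], [0, 0, 1]], D = diag(-5, 0, 3), P⁻¹ = [[1, 0, 1], [1, 1, 0], [0, 0, 1]].
T² = P·diag(25, 0, 9)·P⁻¹ = [[25, 0, 16], [-25, 0, -16], [0, 0, 9]].
The requested entry is -16.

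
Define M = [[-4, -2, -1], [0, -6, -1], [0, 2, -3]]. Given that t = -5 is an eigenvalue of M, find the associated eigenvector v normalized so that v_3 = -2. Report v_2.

2

M + 5I = [[1, -2, -1], [0, -1, -1], [0, 2, 2]].
Solving (M + 5I)v = 0 gives the eigenspace spanned by (2, 2, -2).
With v_3 = -2, v = (2, 2, -2), so v_2 = 2.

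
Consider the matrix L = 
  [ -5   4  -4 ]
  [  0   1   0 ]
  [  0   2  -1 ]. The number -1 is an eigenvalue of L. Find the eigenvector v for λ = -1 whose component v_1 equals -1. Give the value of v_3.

L + 1I = [[-4, 4, -4], [0, 2, 0], [0, 2, 0]].
Solving (L + 1I)v = 0 gives the eigenspace spanned by (-1, 0, 1).
With v_1 = -1, v = (-1, 0, 1), so v_3 = 1.

1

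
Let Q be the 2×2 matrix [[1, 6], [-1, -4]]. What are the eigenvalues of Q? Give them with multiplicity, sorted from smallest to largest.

Characteristic polynomial: p(λ) = λ^2 + 3λ + 2 = (λ + 1)(λ + 2).
Roots (with multiplicity): -2, -1.

-2, -1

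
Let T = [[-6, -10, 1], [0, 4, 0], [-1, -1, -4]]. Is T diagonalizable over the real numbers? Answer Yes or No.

No

Characteristic polynomial: p(μ) = μ^3 + 6μ^2 - 15μ - 100 = (μ - 4)(μ + 5)^2.
μ = -5 has algebraic multiplicity 2; rank(T + 5I) = 2, so geometric multiplicity = 1.
Geometric multiplicity < algebraic multiplicity, so T is not diagonalizable.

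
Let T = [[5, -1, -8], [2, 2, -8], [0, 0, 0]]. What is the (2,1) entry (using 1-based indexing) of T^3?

Characteristic polynomial: μ^3 - 7μ^2 + 12μ = μ(μ - 4)(μ - 3), so the eigenvalues are 0, 3, 4.
μ=3: eigenvector (-1, -2, 0).
μ=0: eigenvector (2, 2, 1).
μ=4: eigenvector (1, 1, 0).
P = [[-1, 2, 1], [-2, 2, 1], [0, 1, 0]], D = diag(3, 0, 4), P⁻¹ = [[1, -1, 0], [0, 0, 1], [2, -1, -2]].
T³ = P·diag(27, 0, 64)·P⁻¹ = [[101, -37, -128], [74, -10, -128], [0, 0, 0]].
The requested entry is 74.

74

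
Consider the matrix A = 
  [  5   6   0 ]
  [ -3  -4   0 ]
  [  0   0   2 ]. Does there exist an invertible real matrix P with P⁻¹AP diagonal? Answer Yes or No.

Characteristic polynomial: p(μ) = μ^3 - 3μ^2 + 4 = (μ - 2)^2(μ + 1).
μ = 2 has algebraic multiplicity 2; rank(A − 2I) = 1, so geometric multiplicity = 2.
Every eigenvalue has geometric = algebraic multiplicity, so A is diagonalizable.

Yes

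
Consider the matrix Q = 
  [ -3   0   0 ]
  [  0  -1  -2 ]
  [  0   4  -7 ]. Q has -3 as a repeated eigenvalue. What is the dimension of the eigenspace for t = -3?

2

Q + 3I = [[0, 0, 0], [0, 2, -2], [0, 4, -4]].
This matrix has rank 1, so its null space has dimension 3 − 1 = 2.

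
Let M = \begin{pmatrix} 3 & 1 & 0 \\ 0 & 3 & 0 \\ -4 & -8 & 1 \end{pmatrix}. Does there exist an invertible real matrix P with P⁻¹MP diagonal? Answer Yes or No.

Characteristic polynomial: p(μ) = μ^3 - 7μ^2 + 15μ - 9 = (μ - 3)^2(μ - 1).
μ = 3 has algebraic multiplicity 2; rank(M − 3I) = 2, so geometric multiplicity = 1.
Geometric multiplicity < algebraic multiplicity, so M is not diagonalizable.

No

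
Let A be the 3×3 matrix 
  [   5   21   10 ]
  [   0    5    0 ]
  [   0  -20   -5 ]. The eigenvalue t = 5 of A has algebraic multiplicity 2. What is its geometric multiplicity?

1

A − 5I = [[0, 21, 10], [0, 0, 0], [0, -20, -10]].
This matrix has rank 2, so its null space has dimension 3 − 2 = 1.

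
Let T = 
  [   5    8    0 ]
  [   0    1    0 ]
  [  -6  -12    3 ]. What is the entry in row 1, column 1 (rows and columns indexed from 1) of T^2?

Characteristic polynomial: μ^3 - 9μ^2 + 23μ - 15 = (μ - 5)(μ - 3)(μ - 1), so the eigenvalues are 1, 3, 5.
μ=5: eigenvector (1, 0, -3).
μ=1: eigenvector (-2, 1, 0).
μ=3: eigenvector (0, 0, 1).
P = [[1, -2, 0], [0, 1, 0], [-3, 0, 1]], D = diag(5, 1, 3), P⁻¹ = [[1, 2, 0], [0, 1, 0], [3, 6, 1]].
T² = P·diag(25, 1, 9)·P⁻¹ = [[25, 48, 0], [0, 1, 0], [-48, -96, 9]].
The requested entry is 25.

25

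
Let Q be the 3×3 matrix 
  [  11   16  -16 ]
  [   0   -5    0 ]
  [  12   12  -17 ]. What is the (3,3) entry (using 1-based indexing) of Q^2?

Characteristic polynomial: λ^3 + 11λ^2 + 35λ + 25 = (λ + 1)(λ + 5)^2, so the eigenvalues are -5, -5, -1.
λ=-1: eigenvector (4, 0, 3).
λ=-5: eigenvector (1, 0, 1).
λ=-5: eigenvector (-4, 1, -3).
P = [[4, 1, -4], [0, 0, 1], [3, 1, -3]], D = diag(-1, -5, -5), P⁻¹ = [[1, 1, -1], [-3, 0, 4], [0, 1, 0]].
Q² = P·diag(1, 25, 25)·P⁻¹ = [[-71, -96, 96], [0, 25, 0], [-72, -72, 97]].
The requested entry is 97.

97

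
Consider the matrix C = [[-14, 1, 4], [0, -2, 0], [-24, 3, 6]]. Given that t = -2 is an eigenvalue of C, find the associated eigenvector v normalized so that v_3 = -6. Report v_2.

0

C + 2I = [[-12, 1, 4], [0, 0, 0], [-24, 3, 8]].
Solving (C + 2I)v = 0 gives the eigenspace spanned by (-2, 0, -6).
With v_3 = -6, v = (-2, 0, -6), so v_2 = 0.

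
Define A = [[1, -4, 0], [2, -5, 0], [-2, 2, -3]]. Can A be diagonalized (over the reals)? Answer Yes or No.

Characteristic polynomial: p(λ) = λ^3 + 7λ^2 + 15λ + 9 = (λ + 1)(λ + 3)^2.
λ = -3 has algebraic multiplicity 2; rank(A + 3I) = 1, so geometric multiplicity = 2.
Every eigenvalue has geometric = algebraic multiplicity, so A is diagonalizable.

Yes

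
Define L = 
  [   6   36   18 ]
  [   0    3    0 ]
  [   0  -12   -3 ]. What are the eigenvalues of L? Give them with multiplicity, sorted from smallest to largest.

Characteristic polynomial: p(s) = s^3 - 6s^2 - 9s + 54 = (s - 6)(s - 3)(s + 3).
Roots (with multiplicity): -3, 3, 6.

-3, 3, 6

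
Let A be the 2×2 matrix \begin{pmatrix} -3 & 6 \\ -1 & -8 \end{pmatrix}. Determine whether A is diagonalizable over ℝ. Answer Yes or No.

Characteristic polynomial: p(s) = s^2 + 11s + 30 = (s + 5)(s + 6).
All 2 eigenvalues are distinct, so A is diagonalizable.

Yes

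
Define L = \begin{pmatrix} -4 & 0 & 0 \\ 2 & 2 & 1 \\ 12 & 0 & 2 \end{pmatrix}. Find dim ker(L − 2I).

L − 2I = [[-6, 0, 0], [2, 0, 1], [12, 0, 0]].
This matrix has rank 2, so its null space has dimension 3 − 2 = 1.

1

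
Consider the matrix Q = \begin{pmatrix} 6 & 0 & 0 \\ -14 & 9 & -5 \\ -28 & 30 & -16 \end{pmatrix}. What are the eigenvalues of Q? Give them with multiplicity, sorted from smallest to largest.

-6, -1, 6

Characteristic polynomial: p(μ) = μ^3 + μ^2 - 36μ - 36 = (μ - 6)(μ + 1)(μ + 6).
Roots (with multiplicity): -6, -1, 6.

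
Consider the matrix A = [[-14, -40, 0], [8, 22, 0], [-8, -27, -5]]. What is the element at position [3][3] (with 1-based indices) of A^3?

-125

Characteristic polynomial: μ^3 - 3μ^2 - 28μ + 60 = (μ - 6)(μ - 2)(μ + 5), so the eigenvalues are -5, 2, 6.
μ=2: eigenvector (5, -2, 2).
μ=6: eigenvector (-2, 1, -1).
μ=-5: eigenvector (0, 0, 1).
P = [[5, -2, 0], [-2, 1, 0], [2, -1, 1]], D = diag(2, 6, -5), P⁻¹ = [[1, 2, 0], [2, 5, 0], [0, 1, 1]].
A³ = P·diag(8, 216, -125)·P⁻¹ = [[-824, -2080, 0], [416, 1048, 0], [-416, -1173, -125]].
The requested entry is -125.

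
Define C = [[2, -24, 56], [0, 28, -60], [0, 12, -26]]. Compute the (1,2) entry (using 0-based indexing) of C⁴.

-2400

Characteristic polynomial: r^3 - 4r^2 - 4r + 16 = (r - 4)(r - 2)(r + 2), so the eigenvalues are -2, 2, 4.
r=2: eigenvector (1, 0, 0).
r=4: eigenvector (-4, 5, 2).
r=-2: eigenvector (-2, 2, 1).
P = [[1, -4, -2], [0, 5, 2], [0, 2, 1]], D = diag(2, 4, -2), P⁻¹ = [[1, 0, 2], [0, 1, -2], [0, -2, 5]].
C⁴ = P·diag(16, 256, 16)·P⁻¹ = [[16, -960, 1920], [0, 1216, -2400], [0, 480, -944]].
The requested entry is -2400.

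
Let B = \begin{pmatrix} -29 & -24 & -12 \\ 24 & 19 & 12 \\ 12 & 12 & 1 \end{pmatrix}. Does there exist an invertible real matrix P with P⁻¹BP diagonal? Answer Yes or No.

Yes

Characteristic polynomial: p(s) = s^3 + 9s^2 + 15s - 25 = (s - 1)(s + 5)^2.
s = -5 has algebraic multiplicity 2; rank(B + 5I) = 1, so geometric multiplicity = 2.
Every eigenvalue has geometric = algebraic multiplicity, so B is diagonalizable.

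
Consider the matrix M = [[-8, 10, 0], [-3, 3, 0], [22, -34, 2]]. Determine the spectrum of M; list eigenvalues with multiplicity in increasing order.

Characteristic polynomial: p(r) = r^3 + 3r^2 - 4r - 12 = (r - 2)(r + 2)(r + 3).
Roots (with multiplicity): -3, -2, 2.

-3, -2, 2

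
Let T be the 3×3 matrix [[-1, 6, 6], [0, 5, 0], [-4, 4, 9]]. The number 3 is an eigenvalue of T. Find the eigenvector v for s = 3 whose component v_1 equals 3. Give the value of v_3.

2

T − 3I = [[-4, 6, 6], [0, 2, 0], [-4, 4, 6]].
Solving (T − 3I)v = 0 gives the eigenspace spanned by (3, 0, 2).
With v_1 = 3, v = (3, 0, 2), so v_3 = 2.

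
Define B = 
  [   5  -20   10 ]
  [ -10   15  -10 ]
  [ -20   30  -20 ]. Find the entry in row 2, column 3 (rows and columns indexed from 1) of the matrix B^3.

Characteristic polynomial: r^3 - 25r = r(r - 5)(r + 5), so the eigenvalues are -5, 0, 5.
r=-5: eigenvector (0, 1, 2).
r=5: eigenvector (-1, 1, 2).
r=0: eigenvector (-2, 2, 5).
P = [[0, -1, -2], [1, 1, 2], [2, 2, 5]], D = diag(-5, 5, 0), P⁻¹ = [[1, 1, 0], [-1, 4, -2], [0, -2, 1]].
B³ = P·diag(-125, 125, 0)·P⁻¹ = [[125, -500, 250], [-250, 375, -250], [-500, 750, -500]].
The requested entry is -250.

-250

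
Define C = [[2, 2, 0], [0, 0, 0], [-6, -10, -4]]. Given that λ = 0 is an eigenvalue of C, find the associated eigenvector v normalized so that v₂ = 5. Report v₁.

C = [[2, 2, 0], [0, 0, 0], [-6, -10, -4]].
Solving (C)v = 0 gives the eigenspace spanned by (-5, 5, -5).
With v₂ = 5, v = (-5, 5, -5), so v₁ = -5.

-5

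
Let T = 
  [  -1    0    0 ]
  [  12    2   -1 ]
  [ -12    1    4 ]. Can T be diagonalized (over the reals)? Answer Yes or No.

Characteristic polynomial: p(μ) = μ^3 - 5μ^2 + 3μ + 9 = (μ - 3)^2(μ + 1).
μ = 3 has algebraic multiplicity 2; rank(T − 3I) = 2, so geometric multiplicity = 1.
Geometric multiplicity < algebraic multiplicity, so T is not diagonalizable.

No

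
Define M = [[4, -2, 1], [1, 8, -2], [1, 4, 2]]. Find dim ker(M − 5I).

1

M − 5I = [[-1, -2, 1], [1, 3, -2], [1, 4, -3]].
This matrix has rank 2, so its null space has dimension 3 − 2 = 1.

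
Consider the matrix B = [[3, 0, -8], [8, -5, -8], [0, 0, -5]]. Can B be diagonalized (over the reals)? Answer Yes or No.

Characteristic polynomial: p(t) = t^3 + 7t^2 - 5t - 75 = (t - 3)(t + 5)^2.
t = -5 has algebraic multiplicity 2; rank(B + 5I) = 1, so geometric multiplicity = 2.
Every eigenvalue has geometric = algebraic multiplicity, so B is diagonalizable.

Yes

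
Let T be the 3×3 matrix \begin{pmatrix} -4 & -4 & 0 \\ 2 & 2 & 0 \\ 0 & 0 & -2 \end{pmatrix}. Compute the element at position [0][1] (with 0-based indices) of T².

Characteristic polynomial: λ^3 + 4λ^2 + 4λ = λ(λ + 2)^2, so the eigenvalues are -2, -2, 0.
λ=0: eigenvector (-1, 1, 0).
λ=-2: eigenvector (2, -1, 0).
λ=-2: eigenvector (0, 0, 1).
P = [[-1, 2, 0], [1, -1, 0], [0, 0, 1]], D = diag(0, -2, -2), P⁻¹ = [[1, 2, 0], [1, 1, 0], [0, 0, 1]].
T² = P·diag(0, 4, 4)·P⁻¹ = [[8, 8, 0], [-4, -4, 0], [0, 0, 4]].
The requested entry is 8.

8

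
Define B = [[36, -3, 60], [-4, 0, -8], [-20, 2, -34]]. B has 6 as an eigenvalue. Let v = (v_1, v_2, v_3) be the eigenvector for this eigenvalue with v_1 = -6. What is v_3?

3

B − 6I = [[30, -3, 60], [-4, -6, -8], [-20, 2, -40]].
Solving (B − 6I)v = 0 gives the eigenspace spanned by (-6, 0, 3).
With v_1 = -6, v = (-6, 0, 3), so v_3 = 3.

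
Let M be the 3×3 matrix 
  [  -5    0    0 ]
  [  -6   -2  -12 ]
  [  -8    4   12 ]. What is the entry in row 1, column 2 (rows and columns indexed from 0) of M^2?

Characteristic polynomial: r^3 - 5r^2 - 26r + 120 = (r - 6)(r - 4)(r + 5), so the eigenvalues are -5, 4, 6.
r=-5: eigenvector (1, 2, 0).
r=6: eigenvector (0, -3, 2).
r=4: eigenvector (0, -2, 1).
P = [[1, 0, 0], [2, -3, -2], [0, 2, 1]], D = diag(-5, 6, 4), P⁻¹ = [[1, 0, 0], [-2, 1, 2], [4, -2, -3]].
M² = P·diag(25, 36, 16)·P⁻¹ = [[25, 0, 0], [138, -44, -120], [-80, 40, 96]].
The requested entry is -120.

-120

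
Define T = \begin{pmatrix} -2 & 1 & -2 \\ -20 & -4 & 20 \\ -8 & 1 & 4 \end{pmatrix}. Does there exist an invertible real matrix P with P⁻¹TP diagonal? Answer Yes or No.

Characteristic polynomial: p(λ) = λ^3 + 2λ^2 - 32λ - 96 = (λ - 6)(λ + 4)^2.
λ = -4 has algebraic multiplicity 2; rank(T + 4I) = 2, so geometric multiplicity = 1.
Geometric multiplicity < algebraic multiplicity, so T is not diagonalizable.

No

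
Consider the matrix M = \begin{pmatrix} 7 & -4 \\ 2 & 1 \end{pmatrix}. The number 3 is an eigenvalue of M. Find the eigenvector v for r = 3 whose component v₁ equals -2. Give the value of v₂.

M − 3I = [[4, -4], [2, -2]].
Solving (M − 3I)v = 0 gives the eigenspace spanned by (-2, -2).
With v₁ = -2, v = (-2, -2), so v₂ = -2.

-2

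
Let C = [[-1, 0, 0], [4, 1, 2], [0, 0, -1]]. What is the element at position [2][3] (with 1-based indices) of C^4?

0

Characteristic polynomial: s^3 + s^2 - s - 1 = (s - 1)(s + 1)^2, so the eigenvalues are -1, -1, 1.
s=-1: eigenvector (1, -2, 0).
s=1: eigenvector (0, 1, 0).
s=-1: eigenvector (1, -3, 1).
P = [[1, 0, 1], [-2, 1, -3], [0, 0, 1]], D = diag(-1, 1, -1), P⁻¹ = [[1, 0, -1], [2, 1, 1], [0, 0, 1]].
C⁴ = P·diag(1, 1, 1)·P⁻¹ = [[1, 0, 0], [0, 1, 0], [0, 0, 1]].
The requested entry is 0.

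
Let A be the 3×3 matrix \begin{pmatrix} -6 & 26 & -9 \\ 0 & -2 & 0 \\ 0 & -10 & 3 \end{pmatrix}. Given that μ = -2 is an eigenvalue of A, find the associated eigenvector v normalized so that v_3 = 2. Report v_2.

1

A + 2I = [[-4, 26, -9], [0, 0, 0], [0, -10, 5]].
Solving (A + 2I)v = 0 gives the eigenspace spanned by (2, 1, 2).
With v_3 = 2, v = (2, 1, 2), so v_2 = 1.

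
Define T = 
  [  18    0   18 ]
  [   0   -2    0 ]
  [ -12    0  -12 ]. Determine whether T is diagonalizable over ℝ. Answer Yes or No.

Yes

Characteristic polynomial: p(s) = s^3 - 4s^2 - 12s = s(s - 6)(s + 2).
All 3 eigenvalues are distinct, so T is diagonalizable.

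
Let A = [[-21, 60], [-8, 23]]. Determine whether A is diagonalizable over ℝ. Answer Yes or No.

Yes

Characteristic polynomial: p(r) = r^2 - 2r - 3 = (r - 3)(r + 1).
All 2 eigenvalues are distinct, so A is diagonalizable.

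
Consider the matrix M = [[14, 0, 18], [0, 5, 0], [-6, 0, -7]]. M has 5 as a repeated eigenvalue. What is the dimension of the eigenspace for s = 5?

2

M − 5I = [[9, 0, 18], [0, 0, 0], [-6, 0, -12]].
This matrix has rank 1, so its null space has dimension 3 − 1 = 2.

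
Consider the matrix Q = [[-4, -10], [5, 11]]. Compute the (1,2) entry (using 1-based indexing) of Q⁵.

Characteristic polynomial: r^2 - 7r + 6 = (r - 6)(r - 1), so the eigenvalues are 1, 6.
r=1: eigenvector (-2, 1).
r=6: eigenvector (-1, 1).
P = [[-2, -1], [1, 1]], D = diag(1, 6), P⁻¹ = [[-1, -1], [1, 2]].
Q⁵ = P·diag(1, 7776)·P⁻¹ = [[-7774, -15550], [7775, 15551]].
The requested entry is -15550.

-15550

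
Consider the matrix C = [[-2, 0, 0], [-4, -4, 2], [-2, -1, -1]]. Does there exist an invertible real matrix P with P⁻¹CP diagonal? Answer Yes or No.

Yes

Characteristic polynomial: p(r) = r^3 + 7r^2 + 16r + 12 = (r + 2)^2(r + 3).
r = -2 has algebraic multiplicity 2; rank(C + 2I) = 1, so geometric multiplicity = 2.
Every eigenvalue has geometric = algebraic multiplicity, so C is diagonalizable.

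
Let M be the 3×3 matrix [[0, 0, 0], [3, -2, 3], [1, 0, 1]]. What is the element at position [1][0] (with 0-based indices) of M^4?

Characteristic polynomial: μ^3 + μ^2 - 2μ = μ(μ - 1)(μ + 2), so the eigenvalues are -2, 0, 1.
μ=0: eigenvector (1, 0, -1).
μ=-2: eigenvector (0, 1, 0).
μ=1: eigenvector (0, 1, 1).
P = [[1, 0, 0], [0, 1, 1], [-1, 0, 1]], D = diag(0, -2, 1), P⁻¹ = [[1, 0, 0], [-1, 1, -1], [1, 0, 1]].
M⁴ = P·diag(0, 16, 1)·P⁻¹ = [[0, 0, 0], [-15, 16, -15], [1, 0, 1]].
The requested entry is -15.

-15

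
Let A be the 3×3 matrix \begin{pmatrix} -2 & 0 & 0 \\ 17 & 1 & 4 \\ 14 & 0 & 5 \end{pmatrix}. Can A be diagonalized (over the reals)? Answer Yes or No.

Yes

Characteristic polynomial: p(μ) = μ^3 - 4μ^2 - 7μ + 10 = (μ - 5)(μ - 1)(μ + 2).
All 3 eigenvalues are distinct, so A is diagonalizable.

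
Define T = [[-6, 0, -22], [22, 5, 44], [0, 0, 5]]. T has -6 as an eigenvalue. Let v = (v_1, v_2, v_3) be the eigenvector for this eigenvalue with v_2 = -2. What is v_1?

1

T + 6I = [[0, 0, -22], [22, 11, 44], [0, 0, 11]].
Solving (T + 6I)v = 0 gives the eigenspace spanned by (1, -2, 0).
With v_2 = -2, v = (1, -2, 0), so v_1 = 1.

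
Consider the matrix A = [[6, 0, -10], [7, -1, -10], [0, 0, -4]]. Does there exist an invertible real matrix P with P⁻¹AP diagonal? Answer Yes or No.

Characteristic polynomial: p(t) = t^3 - t^2 - 26t - 24 = (t - 6)(t + 1)(t + 4).
All 3 eigenvalues are distinct, so A is diagonalizable.

Yes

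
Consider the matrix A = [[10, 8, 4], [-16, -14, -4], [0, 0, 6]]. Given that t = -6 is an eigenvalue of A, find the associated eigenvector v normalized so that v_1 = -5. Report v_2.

10

A + 6I = [[16, 8, 4], [-16, -8, -4], [0, 0, 12]].
Solving (A + 6I)v = 0 gives the eigenspace spanned by (-5, 10, 0).
With v_1 = -5, v = (-5, 10, 0), so v_2 = 10.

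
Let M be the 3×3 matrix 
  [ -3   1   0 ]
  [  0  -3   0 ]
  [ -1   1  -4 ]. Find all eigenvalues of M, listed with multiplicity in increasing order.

Characteristic polynomial: p(t) = t^3 + 10t^2 + 33t + 36 = (t + 3)^2(t + 4).
Roots (with multiplicity): -4, -3, -3.

-4, -3, -3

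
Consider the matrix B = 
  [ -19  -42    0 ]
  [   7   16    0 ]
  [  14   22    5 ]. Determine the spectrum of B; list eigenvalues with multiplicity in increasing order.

-5, 2, 5

Characteristic polynomial: p(μ) = μ^3 - 2μ^2 - 25μ + 50 = (μ - 5)(μ - 2)(μ + 5).
Roots (with multiplicity): -5, 2, 5.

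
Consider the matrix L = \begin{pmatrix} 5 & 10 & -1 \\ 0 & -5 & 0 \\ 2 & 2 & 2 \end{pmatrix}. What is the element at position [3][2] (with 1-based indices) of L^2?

14

Characteristic polynomial: λ^3 - 2λ^2 - 23λ + 60 = (λ - 4)(λ - 3)(λ + 5), so the eigenvalues are -5, 3, 4.
λ=3: eigenvector (1, 0, 2).
λ=-5: eigenvector (-1, 1, 0).
λ=4: eigenvector (-1, 0, -1).
P = [[1, -1, -1], [0, 1, 0], [2, 0, -1]], D = diag(3, -5, 4), P⁻¹ = [[-1, -1, 1], [0, 1, 0], [-2, -2, 1]].
L² = P·diag(9, 25, 16)·P⁻¹ = [[23, -2, -7], [0, 25, 0], [14, 14, 2]].
The requested entry is 14.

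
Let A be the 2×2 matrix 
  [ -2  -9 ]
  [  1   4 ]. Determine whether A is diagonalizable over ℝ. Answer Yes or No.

No

Characteristic polynomial: p(t) = t^2 - 2t + 1 = (t - 1)^2.
t = 1 has algebraic multiplicity 2; rank(A − 1I) = 1, so geometric multiplicity = 1.
Geometric multiplicity < algebraic multiplicity, so A is not diagonalizable.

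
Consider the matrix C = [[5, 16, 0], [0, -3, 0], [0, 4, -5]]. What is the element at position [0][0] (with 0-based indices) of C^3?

125

Characteristic polynomial: t^3 + 3t^2 - 25t - 75 = (t - 5)(t + 3)(t + 5), so the eigenvalues are -5, -3, 5.
t=-3: eigenvector (-2, 1, 2).
t=5: eigenvector (1, 0, 0).
t=-5: eigenvector (0, 0, 1).
P = [[-2, 1, 0], [1, 0, 0], [2, 0, 1]], D = diag(-3, 5, -5), P⁻¹ = [[0, 1, 0], [1, 2, 0], [0, -2, 1]].
C³ = P·diag(-27, 125, -125)·P⁻¹ = [[125, 304, 0], [0, -27, 0], [0, 196, -125]].
The requested entry is 125.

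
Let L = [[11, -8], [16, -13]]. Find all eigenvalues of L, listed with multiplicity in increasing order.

-5, 3

Characteristic polynomial: p(t) = t^2 + 2t - 15 = (t - 3)(t + 5).
Roots (with multiplicity): -5, 3.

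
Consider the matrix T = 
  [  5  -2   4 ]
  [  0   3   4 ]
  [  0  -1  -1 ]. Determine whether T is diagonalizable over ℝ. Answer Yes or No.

Characteristic polynomial: p(μ) = μ^3 - 7μ^2 + 11μ - 5 = (μ - 5)(μ - 1)^2.
μ = 1 has algebraic multiplicity 2; rank(T − 1I) = 2, so geometric multiplicity = 1.
Geometric multiplicity < algebraic multiplicity, so T is not diagonalizable.

No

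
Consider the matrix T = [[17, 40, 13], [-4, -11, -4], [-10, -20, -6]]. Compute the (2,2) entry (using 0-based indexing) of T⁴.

Characteristic polynomial: s^3 - 13s - 12 = (s - 4)(s + 1)(s + 3), so the eigenvalues are -3, -1, 4.
s=-1: eigenvector (3, -2, 2).
s=-3: eigenvector (-2, 1, 0).
s=4: eigenvector (-1, 0, 1).
P = [[3, -2, -1], [-2, 1, 0], [2, 0, 1]], D = diag(-1, -3, 4), P⁻¹ = [[1, 2, 1], [2, 5, 2], [-2, -4, -1]].
T⁴ = P·diag(1, 81, 256)·P⁻¹ = [[191, 220, -65], [160, 401, 160], [-510, -1020, -254]].
The requested entry is -254.

-254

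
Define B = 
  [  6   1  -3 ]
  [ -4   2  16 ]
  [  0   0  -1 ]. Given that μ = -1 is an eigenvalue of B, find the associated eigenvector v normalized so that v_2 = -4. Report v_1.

1

B + 1I = [[7, 1, -3], [-4, 3, 16], [0, 0, 0]].
Solving (B + 1I)v = 0 gives the eigenspace spanned by (1, -4, 1).
With v_2 = -4, v = (1, -4, 1), so v_1 = 1.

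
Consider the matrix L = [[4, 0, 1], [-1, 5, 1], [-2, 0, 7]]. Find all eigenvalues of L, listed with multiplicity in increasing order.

5, 5, 6

Characteristic polynomial: p(λ) = λ^3 - 16λ^2 + 85λ - 150 = (λ - 6)(λ - 5)^2.
Roots (with multiplicity): 5, 5, 6.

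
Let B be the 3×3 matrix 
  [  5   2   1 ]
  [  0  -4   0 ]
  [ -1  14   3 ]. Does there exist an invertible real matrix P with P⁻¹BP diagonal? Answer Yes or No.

Characteristic polynomial: p(t) = t^3 - 4t^2 - 16t + 64 = (t - 4)^2(t + 4).
t = 4 has algebraic multiplicity 2; rank(B − 4I) = 2, so geometric multiplicity = 1.
Geometric multiplicity < algebraic multiplicity, so B is not diagonalizable.

No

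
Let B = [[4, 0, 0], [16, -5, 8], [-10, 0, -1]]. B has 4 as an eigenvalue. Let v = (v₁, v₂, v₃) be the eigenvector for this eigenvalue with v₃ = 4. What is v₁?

-2

B − 4I = [[0, 0, 0], [16, -9, 8], [-10, 0, -5]].
Solving (B − 4I)v = 0 gives the eigenspace spanned by (-2, 0, 4).
With v₃ = 4, v = (-2, 0, 4), so v₁ = -2.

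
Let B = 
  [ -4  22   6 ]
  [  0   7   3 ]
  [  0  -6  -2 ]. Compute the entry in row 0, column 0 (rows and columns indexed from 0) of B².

16

Characteristic polynomial: t^3 - t^2 - 16t + 16 = (t - 4)(t - 1)(t + 4), so the eigenvalues are -4, 1, 4.
t=-4: eigenvector (1, 0, 0).
t=1: eigenvector (2, 1, -2).
t=4: eigenvector (2, 1, -1).
P = [[1, 2, 2], [0, 1, 1], [0, -2, -1]], D = diag(-4, 1, 4), P⁻¹ = [[1, -2, 0], [0, -1, -1], [0, 2, 1]].
B² = P·diag(16, 1, 16)·P⁻¹ = [[16, 30, 30], [0, 31, 15], [0, -30, -14]].
The requested entry is 16.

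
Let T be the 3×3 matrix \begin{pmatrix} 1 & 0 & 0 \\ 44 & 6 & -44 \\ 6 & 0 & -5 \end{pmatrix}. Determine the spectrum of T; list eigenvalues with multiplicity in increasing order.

-5, 1, 6

Characteristic polynomial: p(μ) = μ^3 - 2μ^2 - 29μ + 30 = (μ - 6)(μ - 1)(μ + 5).
Roots (with multiplicity): -5, 1, 6.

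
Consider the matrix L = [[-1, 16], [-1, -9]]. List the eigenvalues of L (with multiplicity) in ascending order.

-5, -5

Characteristic polynomial: p(λ) = λ^2 + 10λ + 25 = (λ + 5)^2.
Roots (with multiplicity): -5, -5.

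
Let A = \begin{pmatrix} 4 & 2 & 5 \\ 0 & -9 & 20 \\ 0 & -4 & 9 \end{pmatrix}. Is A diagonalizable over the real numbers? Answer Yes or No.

Yes

Characteristic polynomial: p(λ) = λ^3 - 4λ^2 - λ + 4 = (λ - 4)(λ - 1)(λ + 1).
All 3 eigenvalues are distinct, so A is diagonalizable.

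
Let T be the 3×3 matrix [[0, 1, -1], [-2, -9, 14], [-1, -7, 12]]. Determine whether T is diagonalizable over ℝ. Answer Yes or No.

Characteristic polynomial: p(λ) = λ^3 - 3λ^2 - 9λ - 5 = (λ - 5)(λ + 1)^2.
λ = -1 has algebraic multiplicity 2; rank(T + 1I) = 2, so geometric multiplicity = 1.
Geometric multiplicity < algebraic multiplicity, so T is not diagonalizable.

No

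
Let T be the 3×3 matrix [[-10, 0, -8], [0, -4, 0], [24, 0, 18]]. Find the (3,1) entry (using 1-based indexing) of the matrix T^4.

7680

Characteristic polynomial: r^3 - 4r^2 - 20r + 48 = (r - 6)(r - 2)(r + 4), so the eigenvalues are -4, 2, 6.
r=6: eigenvector (1, 0, -2).
r=2: eigenvector (2, 0, -3).
r=-4: eigenvector (0, 1, 0).
P = [[1, 2, 0], [0, 0, 1], [-2, -3, 0]], D = diag(6, 2, -4), P⁻¹ = [[-3, 0, -2], [2, 0, 1], [0, 1, 0]].
T⁴ = P·diag(1296, 16, 256)·P⁻¹ = [[-3824, 0, -2560], [0, 256, 0], [7680, 0, 5136]].
The requested entry is 7680.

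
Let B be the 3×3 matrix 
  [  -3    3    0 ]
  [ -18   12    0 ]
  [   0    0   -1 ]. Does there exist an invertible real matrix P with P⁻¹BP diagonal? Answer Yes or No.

Characteristic polynomial: p(t) = t^3 - 8t^2 + 9t + 18 = (t - 6)(t - 3)(t + 1).
All 3 eigenvalues are distinct, so B is diagonalizable.

Yes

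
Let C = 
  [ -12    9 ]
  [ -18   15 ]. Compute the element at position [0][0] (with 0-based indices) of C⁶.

-45198

Characteristic polynomial: s^2 - 3s - 18 = (s - 6)(s + 3), so the eigenvalues are -3, 6.
s=6: eigenvector (1, 2).
s=-3: eigenvector (-1, -1).
P = [[1, -1], [2, -1]], D = diag(6, -3), P⁻¹ = [[-1, 1], [-2, 1]].
C⁶ = P·diag(46656, 729)·P⁻¹ = [[-45198, 45927], [-91854, 92583]].
The requested entry is -45198.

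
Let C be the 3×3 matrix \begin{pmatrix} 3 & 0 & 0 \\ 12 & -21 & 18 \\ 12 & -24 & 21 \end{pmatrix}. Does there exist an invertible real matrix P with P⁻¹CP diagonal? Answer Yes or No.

Characteristic polynomial: p(t) = t^3 - 3t^2 - 9t + 27 = (t - 3)^2(t + 3).
t = 3 has algebraic multiplicity 2; rank(C − 3I) = 1, so geometric multiplicity = 2.
Every eigenvalue has geometric = algebraic multiplicity, so C is diagonalizable.

Yes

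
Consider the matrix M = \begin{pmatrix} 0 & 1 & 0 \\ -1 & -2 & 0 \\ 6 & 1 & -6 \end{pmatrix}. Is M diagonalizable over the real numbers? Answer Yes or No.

No

Characteristic polynomial: p(μ) = μ^3 + 8μ^2 + 13μ + 6 = (μ + 1)^2(μ + 6).
μ = -1 has algebraic multiplicity 2; rank(M + 1I) = 2, so geometric multiplicity = 1.
Geometric multiplicity < algebraic multiplicity, so M is not diagonalizable.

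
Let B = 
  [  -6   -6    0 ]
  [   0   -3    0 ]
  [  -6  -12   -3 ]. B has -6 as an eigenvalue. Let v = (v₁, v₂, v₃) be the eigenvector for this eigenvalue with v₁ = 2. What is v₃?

4

B + 6I = [[0, -6, 0], [0, 3, 0], [-6, -12, 3]].
Solving (B + 6I)v = 0 gives the eigenspace spanned by (2, 0, 4).
With v₁ = 2, v = (2, 0, 4), so v₃ = 4.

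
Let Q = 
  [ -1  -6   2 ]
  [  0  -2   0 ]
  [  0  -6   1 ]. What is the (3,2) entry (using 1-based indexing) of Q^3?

-18

Characteristic polynomial: t^3 + 2t^2 - t - 2 = (t - 1)(t + 1)(t + 2), so the eigenvalues are -2, -1, 1.
t=1: eigenvector (1, 0, 1).
t=-2: eigenvector (2, 1, 2).
t=-1: eigenvector (1, 0, 0).
P = [[1, 2, 1], [0, 1, 0], [1, 2, 0]], D = diag(1, -2, -1), P⁻¹ = [[0, -2, 1], [0, 1, 0], [1, 0, -1]].
Q³ = P·diag(1, -8, -1)·P⁻¹ = [[-1, -18, 2], [0, -8, 0], [0, -18, 1]].
The requested entry is -18.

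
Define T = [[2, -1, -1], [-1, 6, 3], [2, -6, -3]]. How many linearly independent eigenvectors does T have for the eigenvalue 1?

1

T − 1I = [[1, -1, -1], [-1, 5, 3], [2, -6, -4]].
This matrix has rank 2, so its null space has dimension 3 − 2 = 1.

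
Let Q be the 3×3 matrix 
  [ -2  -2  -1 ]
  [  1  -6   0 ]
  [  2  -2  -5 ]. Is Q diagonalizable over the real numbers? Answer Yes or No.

No

Characteristic polynomial: p(t) = t^3 + 13t^2 + 56t + 80 = (t + 4)^2(t + 5).
t = -4 has algebraic multiplicity 2; rank(Q + 4I) = 2, so geometric multiplicity = 1.
Geometric multiplicity < algebraic multiplicity, so Q is not diagonalizable.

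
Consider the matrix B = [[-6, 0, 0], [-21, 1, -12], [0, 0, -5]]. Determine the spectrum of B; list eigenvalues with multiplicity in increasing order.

Characteristic polynomial: p(λ) = λ^3 + 10λ^2 + 19λ - 30 = (λ - 1)(λ + 5)(λ + 6).
Roots (with multiplicity): -6, -5, 1.

-6, -5, 1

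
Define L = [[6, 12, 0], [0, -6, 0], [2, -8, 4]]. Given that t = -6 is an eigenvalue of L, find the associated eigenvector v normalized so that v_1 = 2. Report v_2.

L + 6I = [[12, 12, 0], [0, 0, 0], [2, -8, 10]].
Solving (L + 6I)v = 0 gives the eigenspace spanned by (2, -2, -2).
With v_1 = 2, v = (2, -2, -2), so v_2 = -2.

-2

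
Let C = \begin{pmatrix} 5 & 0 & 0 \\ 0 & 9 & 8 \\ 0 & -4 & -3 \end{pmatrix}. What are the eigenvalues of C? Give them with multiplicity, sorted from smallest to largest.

1, 5, 5

Characteristic polynomial: p(λ) = λ^3 - 11λ^2 + 35λ - 25 = (λ - 5)^2(λ - 1).
Roots (with multiplicity): 1, 5, 5.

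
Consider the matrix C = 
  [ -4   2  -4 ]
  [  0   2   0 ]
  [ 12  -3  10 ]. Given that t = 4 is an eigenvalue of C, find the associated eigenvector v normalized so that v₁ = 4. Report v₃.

C − 4I = [[-8, 2, -4], [0, -2, 0], [12, -3, 6]].
Solving (C − 4I)v = 0 gives the eigenspace spanned by (4, 0, -8).
With v₁ = 4, v = (4, 0, -8), so v₃ = -8.

-8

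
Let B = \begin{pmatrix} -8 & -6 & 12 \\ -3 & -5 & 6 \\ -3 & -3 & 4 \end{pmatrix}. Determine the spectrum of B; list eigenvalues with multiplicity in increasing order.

Characteristic polynomial: p(r) = r^3 + 9r^2 + 24r + 20 = (r + 2)^2(r + 5).
Roots (with multiplicity): -5, -2, -2.

-5, -2, -2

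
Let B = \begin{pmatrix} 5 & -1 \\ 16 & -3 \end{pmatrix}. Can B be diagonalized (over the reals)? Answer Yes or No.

Characteristic polynomial: p(s) = s^2 - 2s + 1 = (s - 1)^2.
s = 1 has algebraic multiplicity 2; rank(B − 1I) = 1, so geometric multiplicity = 1.
Geometric multiplicity < algebraic multiplicity, so B is not diagonalizable.

No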